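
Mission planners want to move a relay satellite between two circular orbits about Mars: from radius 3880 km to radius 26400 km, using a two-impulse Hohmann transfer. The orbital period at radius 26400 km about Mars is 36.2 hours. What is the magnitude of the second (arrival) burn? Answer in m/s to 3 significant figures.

Δv₂ = 628 m/s

From Kepler's third law T² = 4π²r³/μ at r = 26400 km, T = 36.2 hours = 36.2 × 3600 s = 1.3032×10^5 s: μ = 4π²r³/T² = 42771.0 km³/s².
The Hohmann ellipse has a_t = (r₁ + r₂)/2 = 15140 km.
Circular speed at r = 26400 km: v_c = √(μ/r) = 1.27284 km/s.
Vis-viva on the transfer ellipse at r = 26400 km gives v_t = √[μ(2/r − 1/a_t)] = 0.644356 km/s.
Δv₂ = |v_t − v_c| = |0.644356 − 1.27284| = 0.6285 km/s.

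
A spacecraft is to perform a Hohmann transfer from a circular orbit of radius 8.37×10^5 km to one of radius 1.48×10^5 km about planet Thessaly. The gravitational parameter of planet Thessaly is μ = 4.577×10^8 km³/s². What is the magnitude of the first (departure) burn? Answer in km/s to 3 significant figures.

Δv₁ = 10.6 km/s

Transfer-ellipse semi-major axis a_t = (r₁ + r₂)/2 = (8.370×10^5 + 1.480×10^5)/2 = 4.925×10^5 km.
Circular speed at r = 8.370×10^5 km: v_c = √(μ/r) = 23.3845 km/s.
Vis-viva on the transfer ellipse at r = 8.370×10^5 km gives v_t = √[μ(2/r − 1/a_t)] = 12.8190 km/s.
Δv₁ = |v_t − v_c| = |12.8190 − 23.3845| = 10.57 km/s.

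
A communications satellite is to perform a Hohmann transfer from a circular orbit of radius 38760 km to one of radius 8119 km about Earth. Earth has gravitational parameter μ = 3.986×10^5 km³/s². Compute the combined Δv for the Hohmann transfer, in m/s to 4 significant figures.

Semi-major axis of the transfer orbit: a_t = (38760 + 8119)/2 = 23439.5 km.
At r₁ the circular-orbit speed is v₁ = √(μ/r₁) = 3.20684 km/s.
Transfer-orbit speed at r₁ (vis-viva): v_a = √[μ(2/r₁ − 1/a_t)] = 1.88736 km/s.
First burn Δv₁ = |v_a − v₁| = 1.3195 km/s.
Circular speed at r₂: v₂ = √(μ/r₂) = 7.006762 km/s.
Transfer-orbit speed at r₂: v_p = √[μ(2/r₂ − 1/a_t)] = 9.010214 km/s.
Second burn Δv₂ = |v₂ − v_p| = 2.0035 km/s.
Total Δv = Δv₁ + Δv₂ = 3.323 km/s.

Δv = 3323 m/s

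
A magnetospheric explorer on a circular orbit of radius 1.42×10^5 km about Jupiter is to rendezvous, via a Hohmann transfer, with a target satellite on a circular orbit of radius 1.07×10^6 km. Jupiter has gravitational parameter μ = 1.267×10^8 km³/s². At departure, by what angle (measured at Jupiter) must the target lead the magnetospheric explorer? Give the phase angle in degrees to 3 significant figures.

φ = 103°

The Hohmann ellipse has a_t = (r₁ + r₂)/2 = 6.060×10^5 km.
Transfer time t = π√(a_t³/μ) = 1.317×10^5 s.
Target angular speed ω₂ = √(μ/r₂³) = 1.017×10^-5 rad/s.
Angle swept by the target during transfer: ω₂·t = 1.339 rad = 76.72°.
Arrival is 180° from departure on the ellipse, so φ = 180° − 76.72° = 103°.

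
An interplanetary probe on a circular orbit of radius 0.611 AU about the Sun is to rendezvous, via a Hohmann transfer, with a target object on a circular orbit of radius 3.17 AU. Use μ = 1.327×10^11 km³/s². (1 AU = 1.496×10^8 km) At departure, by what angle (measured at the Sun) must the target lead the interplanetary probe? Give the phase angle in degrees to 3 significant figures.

In km: r₁ = 0.611 × 1.496×10^8 = 9.14056×10^7 km; r₂ = 3.17 × 1.496×10^8 = 4.74232×10^8 km.
Transfer-ellipse semi-major axis a_t = (r₁ + r₂)/2 = (9.14056×10^7 + 4.74232×10^8)/2 = 2.828188×10^8 km.
Transfer time t = π√(a_t³/μ) = 4.1018×10^7 s.
Target angular speed ω₂ = √(μ/r₂³) = 3.5274×10^-8 rad/s.
Angle swept by the target during transfer: ω₂·t = 1.4469 rad = 82.90°.
Arrival is 180° from departure on the ellipse, so φ = 180° − 82.90° = 97.1°.

φ = 97.1°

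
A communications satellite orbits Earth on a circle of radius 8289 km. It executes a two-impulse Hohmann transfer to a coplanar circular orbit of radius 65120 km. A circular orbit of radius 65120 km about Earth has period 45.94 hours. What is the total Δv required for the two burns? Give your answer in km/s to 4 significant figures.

From Kepler's third law T² = 4π²r³/μ at r = 65120 km, T = 45.94 hours = 45.94 × 3600 s = 1.65384×10^5 s: μ = 4π²r³/T² = 3.98580×10^5 km³/s².
The Hohmann ellipse has a_t = (r₁ + r₂)/2 = 36704.5 km.
Circular speed at r₁: v₁ = √(μ/r₁) = √(3.98580×10^5/8289) = 6.934 km/s.
On the transfer ellipse at r₁, vis-viva gives v_p = √[μ(2/r₁ − 1/a_t)] = 9.236 km/s.
First burn Δv₁ = |v_p − v₁| = 2.302 km/s.
Circular speed at r₂: v₂ = √(μ/r₂) = 2.474 km/s.
Transfer-orbit speed at r₂: v_a = √[μ(2/r₂ − 1/a_t)] = 1.176 km/s.
Second burn Δv₂ = |v₂ − v_a| = 1.298 km/s.
Total Δv = Δv₁ + Δv₂ = 3.600 km/s.

Δv = 3.600 km/s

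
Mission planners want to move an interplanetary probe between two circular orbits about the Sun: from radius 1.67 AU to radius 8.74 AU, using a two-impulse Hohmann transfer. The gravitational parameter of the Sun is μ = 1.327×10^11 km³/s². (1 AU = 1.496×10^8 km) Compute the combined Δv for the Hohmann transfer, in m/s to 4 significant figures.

Δv = 11190 m/s

In km: r₁ = 1.67 × 1.496×10^8 = 2.49832×10^8 km; r₂ = 8.74 × 1.496×10^8 = 1.307504×10^9 km.
The Hohmann ellipse has a_t = (r₁ + r₂)/2 = 7.78668×10^8 km.
At r₁ the circular-orbit speed is v₁ = √(μ/r₁) = 23.047 km/s.
Transfer-orbit speed at r₁ (vis-viva): v_p = √[μ(2/r₁ − 1/a_t)] = 29.865 km/s.
First burn Δv₁ = |v_p − v₁| = 6.818 km/s.
Circular speed at r₂: v₂ = √(μ/r₂) = 10.074 km/s.
Transfer-orbit speed at r₂: v_a = √[μ(2/r₂ − 1/a_t)] = 5.7064 km/s.
Second burn Δv₂ = |v₂ − v_a| = 4.368 km/s.
Δv = Δv₁ + Δv₂ = 6.818 + 4.368 = 11.19 km/s.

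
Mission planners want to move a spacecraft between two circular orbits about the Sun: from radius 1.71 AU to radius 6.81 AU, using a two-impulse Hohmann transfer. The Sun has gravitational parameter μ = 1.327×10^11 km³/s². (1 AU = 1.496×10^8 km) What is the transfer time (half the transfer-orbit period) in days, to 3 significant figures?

t = 1610 days

In km: r₁ = 1.71 × 1.496×10^8 = 2.55816×10^8 km; r₂ = 6.81 × 1.496×10^8 = 1.018776×10^9 km.
The Hohmann ellipse has a_t = (r₁ + r₂)/2 = 6.37296×10^8 km.
Transfer time t = π√(a_t³/μ) = π√((6.37296×10^8)³ / 1.327×10^11) = 1.387×10^8 s.
Converting: 1.387×10^8 s ÷ 86400 s/day = 1610 days.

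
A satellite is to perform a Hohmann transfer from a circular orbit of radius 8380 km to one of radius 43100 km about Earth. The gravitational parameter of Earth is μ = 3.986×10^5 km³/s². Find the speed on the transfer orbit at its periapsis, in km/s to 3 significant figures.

The Hohmann ellipse has a_t = (r₁ + r₂)/2 = 25740 km.
At periapsis, r = 8380 km.
Applying v² = μ(2/r − 1/a_t): v = 8.924 km/s.

v = 8.92 km/s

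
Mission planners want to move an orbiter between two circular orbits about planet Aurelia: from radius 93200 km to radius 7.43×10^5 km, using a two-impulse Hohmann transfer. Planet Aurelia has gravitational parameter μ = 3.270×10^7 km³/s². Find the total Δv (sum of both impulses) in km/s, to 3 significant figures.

Δv = 9.74 km/s

Transfer-ellipse semi-major axis a_t = (r₁ + r₂)/2 = (93200 + 7.430×10^5)/2 = 4.181×10^5 km.
At r₁ the circular-orbit speed is v₁ = √(μ/r₁) = 18.731 km/s.
Transfer-orbit speed at r₁ (v² = μ(2/r − 1/a)): v_p = √[μ(2/r₁ − 1/a_t)] = 24.970 km/s.
First burn Δv₁ = |v_p − v₁| = 6.239 km/s.
At r₂, v₂ = √(μ/r₂) = 6.634 km/s.
Transfer-orbit speed at r₂: v_a = √[μ(2/r₂ − 1/a_t)] = 3.132 km/s.
Second burn Δv₂ = |v₂ − v_a| = 3.502 km/s.
Δv = Δv₁ + Δv₂ = 6.239 + 3.502 = 9.741 km/s.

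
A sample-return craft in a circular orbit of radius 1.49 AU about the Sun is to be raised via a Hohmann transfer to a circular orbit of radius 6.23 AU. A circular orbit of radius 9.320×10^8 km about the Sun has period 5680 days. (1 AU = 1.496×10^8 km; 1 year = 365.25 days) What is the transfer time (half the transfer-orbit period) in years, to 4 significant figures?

From Kepler's third law T² = 4π²r³/μ at r = 9.320×10^8 km, T = 5680 days = 5680 × 86400 s = 4.90752×10^8 s: μ = 4π²r³/T² = 1.32704×10^11 km³/s².
In km: r₁ = 1.49 × 1.496×10^8 = 2.22904×10^8 km; r₂ = 6.23 × 1.496×10^8 = 9.32008×10^8 km.
Transfer-ellipse semi-major axis a_t = (r₁ + r₂)/2 = (2.22904×10^8 + 9.32008×10^8)/2 = 5.77456×10^8 km.
By Kepler's third law the transfer-orbit period is T = 2π√(a_t³/μ), so t = T/2 = 1.1967×10^8 s.
Converting: 1.1967×10^8 s ÷ 3.15576×10^7 s/year (365.25 × 86400) = 3.792 years.

t = 3.792 years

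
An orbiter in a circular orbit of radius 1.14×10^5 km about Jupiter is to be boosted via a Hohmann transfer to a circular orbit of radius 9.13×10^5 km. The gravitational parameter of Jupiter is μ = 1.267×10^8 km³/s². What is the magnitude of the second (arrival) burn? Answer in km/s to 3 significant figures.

Δv₂ = 6.23 km/s

Semi-major axis of the transfer orbit: a_t = (1.140×10^5 + 9.130×10^5)/2 = 5.135×10^5 km.
On the circular orbit at r = 9.130×10^5 km, v_c = √(μ/r) = 11.7802 km/s.
Vis-viva on the transfer ellipse at r = 9.130×10^5 km gives v_t = √[μ(2/r − 1/a_t)] = 5.55054 km/s.
Δv₂ = |v_t − v_c| = |5.55054 − 11.7802| = 6.230 km/s.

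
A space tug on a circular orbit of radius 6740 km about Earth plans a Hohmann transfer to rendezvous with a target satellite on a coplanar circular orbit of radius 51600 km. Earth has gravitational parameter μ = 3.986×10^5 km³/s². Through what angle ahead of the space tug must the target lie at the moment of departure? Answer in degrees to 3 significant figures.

φ = 103°

The Hohmann ellipse has a_t = (r₁ + r₂)/2 = 29170 km.
The half-period of the transfer ellipse is t = π√(a_t³/μ) = 24791 s.
Target angular speed ω₂ = √(μ/r₂³) = 5.3863×10^-5 rad/s.
Angle swept by the target during transfer: ω₂·t = 1.3353 rad = 76.51°.
Arrival is 180° from departure on the ellipse, so φ = 180° − 76.51° = 103°.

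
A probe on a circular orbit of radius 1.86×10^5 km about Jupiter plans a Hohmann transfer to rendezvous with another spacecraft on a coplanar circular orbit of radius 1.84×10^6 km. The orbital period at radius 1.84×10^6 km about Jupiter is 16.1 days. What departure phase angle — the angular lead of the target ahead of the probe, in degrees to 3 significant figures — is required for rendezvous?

From Kepler's third law T² = 4π²r³/μ at r = 1.84×10^6 km, T = 16.1 days = 16.1 × 86400 s = 1.39104×10^6 s: μ = 4π²r³/T² = 1.27097×10^8 km³/s².
Transfer-ellipse semi-major axis a_t = (r₁ + r₂)/2 = (1.860×10^5 + 1.840×10^6)/2 = 1.013×10^6 km.
Transfer time t = π√(a_t³/μ) = 2.841×10^5 s.
Target angular speed ω₂ = √(μ/r₂³) = 4.517×10^-6 rad/s.
Angle swept by the target during transfer: ω₂·t = 1.2833 rad = 73.53°.
Arrival is 180° from departure on the ellipse, so φ = 180° − 73.53° = 106°.

φ = 106°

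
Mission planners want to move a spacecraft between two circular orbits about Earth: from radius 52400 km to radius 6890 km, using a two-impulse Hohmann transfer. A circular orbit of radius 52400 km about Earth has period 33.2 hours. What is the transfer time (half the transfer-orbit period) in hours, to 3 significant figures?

From Kepler's third law T² = 4π²r³/μ at r = 52400 km, T = 33.2 hours = 33.2 × 3600 s = 1.1952×10^5 s: μ = 4π²r³/T² = 3.97624×10^5 km³/s².
Transfer-ellipse semi-major axis a_t = (r₁ + r₂)/2 = (52400 + 6890)/2 = 29645 km.
By Kepler's third law the transfer-orbit period is T = 2π√(a_t³/μ), so t = T/2 = 25430 s.
Converting: 25430 s ÷ 3600 s/hour = 7.06 hours.

t = 7.06 hours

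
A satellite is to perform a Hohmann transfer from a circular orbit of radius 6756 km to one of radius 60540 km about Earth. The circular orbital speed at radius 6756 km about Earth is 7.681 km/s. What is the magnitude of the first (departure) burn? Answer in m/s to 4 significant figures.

Δv₁ = 2622 m/s

From the circular-orbit relation v² = μ/r at r = 6756 km: μ = v²r = (7.681)² × 6756 = 3.98589×10^5 km³/s².
The Hohmann ellipse has a_t = (r₁ + r₂)/2 = 33648 km.
On the circular orbit at r = 6756 km, v_c = √(μ/r) = 7.6810 km/s.
Transfer-orbit speed at the same r (vis-viva, a = a_t): v_t = √[μ(2/r − 1/a_t)] = 10.303 km/s.
Δv₁ = |v_t − v_c| = |10.303 − 7.6810| = 2.622 km/s.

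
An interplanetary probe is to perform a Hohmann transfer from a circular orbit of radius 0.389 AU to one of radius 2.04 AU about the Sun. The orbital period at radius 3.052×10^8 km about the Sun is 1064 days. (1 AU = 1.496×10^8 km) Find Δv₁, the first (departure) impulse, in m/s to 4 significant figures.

Δv₁ = 14140 m/s

From Kepler's third law T² = 4π²r³/μ at r = 3.052×10^8 km, T = 1064 days = 1064 × 86400 s = 9.19296×10^7 s: μ = 4π²r³/T² = 1.32801×10^11 km³/s².
In km: r₁ = 0.389 × 1.496×10^8 = 5.81944×10^7 km; r₂ = 2.04 × 1.496×10^8 = 3.05184×10^8 km.
The Hohmann ellipse has a_t = (r₁ + r₂)/2 = 1.816892×10^8 km.
Circular speed at r = 5.81944×10^7 km: v_c = √(μ/r) = 47.77 km/s.
Vis-viva on the transfer ellipse at r = 5.81944×10^7 km gives v_t = √[μ(2/r − 1/a_t)] = 61.91 km/s.
Δv₁ = |v_t − v_c| = |61.91 − 47.77| = 14.14 km/s.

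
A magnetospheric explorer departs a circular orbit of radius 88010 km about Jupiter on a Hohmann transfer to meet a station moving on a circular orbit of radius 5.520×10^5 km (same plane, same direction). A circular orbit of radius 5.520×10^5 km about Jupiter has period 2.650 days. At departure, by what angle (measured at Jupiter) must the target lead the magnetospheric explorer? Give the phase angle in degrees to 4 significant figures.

φ = 100.5°

From Kepler's third law T² = 4π²r³/μ at r = 5.520×10^5 km, T = 2.650 days = 2.650 × 86400 s = 2.2896×10^5 s: μ = 4π²r³/T² = 1.26665×10^8 km³/s².
Semi-major axis of the transfer orbit: a_t = (88010 + 5.520×10^5)/2 = 3.20005×10^5 km.
The half-period of the transfer ellipse is t = π√(a_t³/μ) = 50530.8 s.
Target angular speed ω₂ = √(μ/r₂³) = 2.74423×10^-5 rad/s.
Angle swept by the target during transfer: ω₂·t = 1.38668 rad = 79.451°.
Arrival is 180° from departure on the ellipse, so φ = 180° − 79.451° = 100.5°.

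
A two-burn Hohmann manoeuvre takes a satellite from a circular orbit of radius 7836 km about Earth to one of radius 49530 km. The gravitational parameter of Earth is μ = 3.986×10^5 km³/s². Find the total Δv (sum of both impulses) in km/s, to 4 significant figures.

Δv = 3.594 km/s

Transfer-ellipse semi-major axis a_t = (r₁ + r₂)/2 = (7836 + 49530)/2 = 28683 km.
At r₁ the circular-orbit speed is v₁ = √(μ/r₁) = 7.132 km/s.
Transfer-orbit speed at r₁ (vis-viva equation): v_p = √[μ(2/r₁ − 1/a_t)] = 9.372 km/s.
First burn Δv₁ = |v_p − v₁| = 2.240 km/s.
Circular speed at r₂: v₂ = √(μ/r₂) = 2.837 km/s.
Transfer-orbit speed at r₂: v_a = √[μ(2/r₂ − 1/a_t)] = 1.483 km/s.
Second burn Δv₂ = |v₂ − v_a| = 1.354 km/s.
Total Δv = Δv₁ + Δv₂ = 3.594 km/s.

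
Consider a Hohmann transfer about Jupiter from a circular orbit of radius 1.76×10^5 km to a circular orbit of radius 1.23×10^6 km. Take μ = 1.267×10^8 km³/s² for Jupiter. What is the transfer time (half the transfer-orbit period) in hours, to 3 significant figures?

Transfer-ellipse semi-major axis a_t = (r₁ + r₂)/2 = (1.760×10^5 + 1.230×10^6)/2 = 7.030×10^5 km.
Half the transfer-orbit period gives t = π√(a_t³/μ) = 1.645×10^5 s.
Converting: 1.645×10^5 s ÷ 3600 s/hour = 45.7 hours.

t = 45.7 hours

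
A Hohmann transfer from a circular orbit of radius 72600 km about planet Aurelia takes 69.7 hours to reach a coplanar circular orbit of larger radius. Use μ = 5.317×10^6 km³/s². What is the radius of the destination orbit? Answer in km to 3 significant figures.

Transfer time t = 69.7 hours = 2.5092×10^5 s, and t = π√(a_t³/μ).
So a_t = (μ t²/π²)^(1/3) = (5.317×10^6 × (2.5092×10^5)² / π²)^(1/3) = 3.2370×10^5 km.
Since a_t = (r₁ + r₂)/2, r₂ = 2a_t − r₁ = 2×3.2370×10^5 − 72600 = 5.748×10^5 km.

r₂ = 5.75×10^5 km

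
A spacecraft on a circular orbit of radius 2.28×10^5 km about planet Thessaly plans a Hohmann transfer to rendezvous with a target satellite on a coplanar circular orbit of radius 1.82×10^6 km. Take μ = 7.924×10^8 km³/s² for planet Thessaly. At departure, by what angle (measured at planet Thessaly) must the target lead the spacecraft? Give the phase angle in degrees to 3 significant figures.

Transfer-ellipse semi-major axis a_t = (r₁ + r₂)/2 = (2.280×10^5 + 1.820×10^6)/2 = 1.024×10^6 km.
The half-period of the transfer ellipse is t = π√(a_t³/μ) = 1.1565×10^5 s.
The target's mean motion on its circular orbit is ω₂ = √(μ/r₂³) = 1.1465×10^-5 rad/s.
Angle swept by the target during transfer: ω₂·t = 1.326 rad = 75.97°.
Arrival is 180° from departure on the ellipse, so φ = 180° − 75.97° = 104°.

φ = 104°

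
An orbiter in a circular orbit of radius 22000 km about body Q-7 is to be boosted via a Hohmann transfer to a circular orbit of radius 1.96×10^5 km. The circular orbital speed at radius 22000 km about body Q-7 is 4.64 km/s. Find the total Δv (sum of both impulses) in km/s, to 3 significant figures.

From the circular-orbit relation v² = μ/r at r = 22000 km: μ = v²r = (4.64)² × 22000 = 4.73651×10^5 km³/s².
Semi-major axis of the transfer orbit: a_t = (22000 + 1.960×10^5)/2 = 1.090×10^5 km.
Circular speed at r₁: v₁ = √(μ/r₁) = √(4.73651×10^5/22000) = 4.640 km/s.
Transfer-orbit speed at r₁ (vis-viva equation): v_p = √[μ(2/r₁ − 1/a_t)] = 6.222 km/s.
First burn Δv₁ = |v_p − v₁| = 1.582 km/s.
At r₂, v₂ = √(μ/r₂) = 1.5545 km/s.
Transfer-orbit speed at r₂: v_a = √[μ(2/r₂ − 1/a_t)] = 0.69839 km/s.
Second burn Δv₂ = |v₂ − v_a| = 0.8561 km/s.
Δv = Δv₁ + Δv₂ = 1.582 + 0.8561 = 2.438 km/s.

Δv = 2.44 km/s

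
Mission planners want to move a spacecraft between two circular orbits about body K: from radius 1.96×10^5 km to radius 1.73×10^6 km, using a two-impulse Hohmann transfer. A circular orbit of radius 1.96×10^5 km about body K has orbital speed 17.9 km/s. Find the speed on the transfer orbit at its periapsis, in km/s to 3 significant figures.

From the circular-orbit relation v² = μ/r at r = 1.96×10^5 km: μ = v²r = (17.9)² × 1.96×10^5 = 6.28004×10^7 km³/s².
Semi-major axis of the transfer orbit: a_t = (1.960×10^5 + 1.730×10^6)/2 = 9.630×10^5 km.
At periapsis, r = 1.960×10^5 km.
Vis-viva: v = √[μ(2/r − 1/a_t)] = √[6.28004×10^7 × (2/1.960×10^5 − 1/9.630×10^5)] = 23.99 km/s.

v = 24.0 km/s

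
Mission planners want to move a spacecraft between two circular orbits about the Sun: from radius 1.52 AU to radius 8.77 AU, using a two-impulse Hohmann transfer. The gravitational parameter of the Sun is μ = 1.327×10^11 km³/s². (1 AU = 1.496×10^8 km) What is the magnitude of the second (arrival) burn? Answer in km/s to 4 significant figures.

Δv₂ = 4.591 km/s

In km: r₁ = 1.52 × 1.496×10^8 = 2.27392×10^8 km; r₂ = 8.77 × 1.496×10^8 = 1.311992×10^9 km.
Transfer-ellipse semi-major axis a_t = (r₁ + r₂)/2 = (2.27392×10^8 + 1.311992×10^9)/2 = 7.69692×10^8 km.
Circular speed at r = 1.311992×10^9 km: v_c = √(μ/r) = 10.057 km/s.
Transfer-orbit speed at the same r (vis-viva, a = a_t): v_t = √[μ(2/r − 1/a_t)] = 5.4664 km/s.
Δv₂ = |v_t − v_c| = |5.4664 − 10.057| = 4.591 km/s.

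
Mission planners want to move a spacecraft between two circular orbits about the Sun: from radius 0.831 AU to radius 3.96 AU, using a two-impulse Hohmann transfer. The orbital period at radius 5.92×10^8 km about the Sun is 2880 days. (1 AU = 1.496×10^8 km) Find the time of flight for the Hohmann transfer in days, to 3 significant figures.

From Kepler's third law T² = 4π²r³/μ at r = 5.92×10^8 km, T = 2880 days = 2880 × 86400 s = 2.48832×10^8 s: μ = 4π²r³/T² = 1.32286×10^11 km³/s².
In km: r₁ = 0.831 × 1.496×10^8 = 1.243176×10^8 km; r₂ = 3.96 × 1.496×10^8 = 5.92416×10^8 km.
Semi-major axis of the transfer orbit: a_t = (1.243176×10^8 + 5.92416×10^8)/2 = 3.583668×10^8 km.
By Kepler's third law the transfer-orbit period is T = 2π√(a_t³/μ), so t = T/2 = 5.860×10^7 s.
Converting: 5.860×10^7 s ÷ 86400 s/day = 678 days.

t = 678 days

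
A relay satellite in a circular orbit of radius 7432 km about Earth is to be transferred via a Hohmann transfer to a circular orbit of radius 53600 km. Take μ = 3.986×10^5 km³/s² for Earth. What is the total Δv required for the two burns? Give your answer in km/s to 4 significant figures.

Δv = 3.764 km/s

The Hohmann ellipse has a_t = (r₁ + r₂)/2 = 30516 km.
At r₁ the circular-orbit speed is v₁ = √(μ/r₁) = 7.3235 km/s.
On the transfer ellipse at r₁, vis-viva gives v_p = √[μ(2/r₁ − 1/a_t)] = 9.7059 km/s.
First burn Δv₁ = |v_p − v₁| = 2.3824 km/s.
Circular speed at r₂: v₂ = √(μ/r₂) = 2.7270 km/s.
Transfer-orbit speed at r₂: v_a = √[μ(2/r₂ − 1/a_t)] = 1.3458 km/s.
Second burn Δv₂ = |v₂ − v_a| = 1.3812 km/s.
Δv = Δv₁ + Δv₂ = 2.3824 + 1.3812 = 3.764 km/s.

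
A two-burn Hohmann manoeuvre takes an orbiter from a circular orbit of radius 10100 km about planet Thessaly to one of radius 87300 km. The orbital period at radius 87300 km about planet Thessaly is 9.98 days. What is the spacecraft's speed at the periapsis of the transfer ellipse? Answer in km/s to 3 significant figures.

v = 2.50 km/s

From Kepler's third law T² = 4π²r³/μ at r = 87300 km, T = 9.98 days = 9.98 × 86400 s = 8.62272×10^5 s: μ = 4π²r³/T² = 35327.6 km³/s².
Transfer-ellipse semi-major axis a_t = (r₁ + r₂)/2 = (10100 + 87300)/2 = 48700 km.
The periapsis of the transfer ellipse is at r = 10100 km.
From the vis-viva equation, v = √[μ(2/r − 1/a_t)] = 2.504 km/s.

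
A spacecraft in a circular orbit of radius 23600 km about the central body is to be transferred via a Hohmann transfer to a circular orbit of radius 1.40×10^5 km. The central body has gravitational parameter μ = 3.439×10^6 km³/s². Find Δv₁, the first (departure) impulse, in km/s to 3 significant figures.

Δv₁ = 3.72 km/s

Semi-major axis of the transfer orbit: a_t = (23600 + 1.400×10^5)/2 = 81800 km.
Circular speed at r = 23600 km: v_c = √(μ/r) = 12.071 km/s.
Vis-viva on the transfer ellipse at r = 23600 km gives v_t = √[μ(2/r − 1/a_t)] = 15.792 km/s.
Δv₁ = |v_t − v_c| = |15.792 − 12.071| = 3.721 km/s.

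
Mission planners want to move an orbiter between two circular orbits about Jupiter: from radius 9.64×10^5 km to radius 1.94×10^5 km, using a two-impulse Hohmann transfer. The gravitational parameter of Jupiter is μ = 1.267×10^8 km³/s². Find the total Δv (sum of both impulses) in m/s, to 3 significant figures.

Δv = 12200 m/s

Transfer-ellipse semi-major axis a_t = (r₁ + r₂)/2 = (9.640×10^5 + 1.940×10^5)/2 = 5.790×10^5 km.
At r₁ the circular-orbit speed is v₁ = √(μ/r₁) = 11.464 km/s.
On the transfer ellipse at r₁, v² = μ(2/r − 1/a) gives v_a = √[μ(2/r₁ − 1/a_t)] = 6.6361 km/s.
First burn Δv₁ = |v_a − v₁| = 4.828 km/s.
At r₂, v₂ = √(μ/r₂) = 25.556 km/s.
Transfer-orbit speed at r₂: v_p = √[μ(2/r₂ − 1/a_t)] = 32.975 km/s.
Second burn Δv₂ = |v₂ − v_p| = 7.419 km/s.
Total Δv = Δv₁ + Δv₂ = 12.25 km/s.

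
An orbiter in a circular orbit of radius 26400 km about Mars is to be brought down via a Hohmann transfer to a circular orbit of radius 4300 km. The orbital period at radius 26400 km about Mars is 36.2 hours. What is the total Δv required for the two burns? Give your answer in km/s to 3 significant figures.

Δv = 1.58 km/s

From Kepler's third law T² = 4π²r³/μ at r = 26400 km, T = 36.2 hours = 36.2 × 3600 s = 1.3032×10^5 s: μ = 4π²r³/T² = 42771.0 km³/s².
Transfer-ellipse semi-major axis a_t = (r₁ + r₂)/2 = (26400 + 4300)/2 = 15350 km.
Circular speed at r₁: v₁ = √(μ/r₁) = √(42771.0/26400) = 1.27284 km/s.
On the transfer ellipse at r₁, vis-viva gives v_a = √[μ(2/r₁ − 1/a_t)] = 0.673679 km/s.
First burn Δv₁ = |v_a − v₁| = 0.5992 km/s.
Circular speed at r₂: v₂ = √(μ/r₂) = 3.15385 km/s.
Transfer-orbit speed at r₂: v_p = √[μ(2/r₂ − 1/a_t)] = 4.13607 km/s.
Second burn Δv₂ = |v₂ − v_p| = 0.9822 km/s.
Δv = Δv₁ + Δv₂ = 0.5992 + 0.9822 = 1.581 km/s.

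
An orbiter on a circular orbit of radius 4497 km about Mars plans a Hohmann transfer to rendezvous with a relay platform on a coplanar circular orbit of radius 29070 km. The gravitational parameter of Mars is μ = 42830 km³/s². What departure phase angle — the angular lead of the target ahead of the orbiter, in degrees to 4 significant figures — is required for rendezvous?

The Hohmann ellipse has a_t = (r₁ + r₂)/2 = 16783.5 km.
Transfer time t = π√(a_t³/μ) = 33006.5 s.
The target's mean motion on its circular orbit is ω₂ = √(μ/r₂³) = 4.17548×10^-5 rad/s.
Angle swept by the target during transfer: ω₂·t = 1.37818 rad = 78.96°.
Arrival is 180° from departure on the ellipse, so φ = 180° − 78.96° = 101.0°.

φ = 101.0°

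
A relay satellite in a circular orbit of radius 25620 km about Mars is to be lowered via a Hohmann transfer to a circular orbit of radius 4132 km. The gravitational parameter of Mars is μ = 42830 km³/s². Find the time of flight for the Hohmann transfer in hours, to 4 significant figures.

The Hohmann ellipse has a_t = (r₁ + r₂)/2 = 14876 km.
By Kepler's third law the transfer-orbit period is T = 2π√(a_t³/μ), so t = T/2 = 27543 s.
Converting: 27543 s ÷ 3600 s/hour = 7.651 hours.

t = 7.651 hours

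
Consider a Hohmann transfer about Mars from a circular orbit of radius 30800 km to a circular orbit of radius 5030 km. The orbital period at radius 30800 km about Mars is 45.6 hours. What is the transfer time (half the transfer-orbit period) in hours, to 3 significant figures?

t = 10.1 hours

From Kepler's third law T² = 4π²r³/μ at r = 30800 km, T = 45.6 hours = 45.6 × 3600 s = 1.6416×10^5 s: μ = 4π²r³/T² = 42803.3 km³/s².
Semi-major axis of the transfer orbit: a_t = (30800 + 5030)/2 = 17915 km.
By Kepler's third law the transfer-orbit period is T = 2π√(a_t³/μ), so t = T/2 = 36410 s.
Converting: 36410 s ÷ 3600 s/hour = 10.1 hours.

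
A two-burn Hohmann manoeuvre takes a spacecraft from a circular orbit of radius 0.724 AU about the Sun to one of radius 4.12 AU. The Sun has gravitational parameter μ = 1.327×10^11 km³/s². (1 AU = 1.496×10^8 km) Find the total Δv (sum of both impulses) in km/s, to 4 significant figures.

Δv = 17.30 km/s

In km: r₁ = 0.724 × 1.496×10^8 = 1.083104×10^8 km; r₂ = 4.12 × 1.496×10^8 = 6.16352×10^8 km.
The Hohmann ellipse has a_t = (r₁ + r₂)/2 = 3.623312×10^8 km.
Circular speed at r₁: v₁ = √(μ/r₁) = √(1.327×10^11/1.083104×10^8) = 35.00 km/s.
Transfer-orbit speed at r₁ (vis-viva equation): v_p = √[μ(2/r₁ − 1/a_t)] = 45.65 km/s.
First burn Δv₁ = |v_p − v₁| = 10.65 km/s.
At r₂, v₂ = √(μ/r₂) = 14.673 km/s.
Transfer-orbit speed at r₂: v_a = √[μ(2/r₂ − 1/a_t)] = 8.0224 km/s.
Second burn Δv₂ = |v₂ − v_a| = 6.651 km/s.
Total Δv = Δv₁ + Δv₂ = 17.30 km/s.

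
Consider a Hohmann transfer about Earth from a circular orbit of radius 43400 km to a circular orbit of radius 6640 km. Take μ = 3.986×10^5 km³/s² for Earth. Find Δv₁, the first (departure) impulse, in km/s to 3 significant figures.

Δv₁ = 1.47 km/s

Transfer-ellipse semi-major axis a_t = (r₁ + r₂)/2 = (43400 + 6640)/2 = 25020 km.
On the circular orbit at r = 43400 km, v_c = √(μ/r) = 3.0306 km/s.
Vis-viva on the transfer ellipse at r = 43400 km gives v_t = √[μ(2/r − 1/a_t)] = 1.5612 km/s.
Δv₁ = |v_t − v_c| = |1.5612 − 3.0306| = 1.469 km/s.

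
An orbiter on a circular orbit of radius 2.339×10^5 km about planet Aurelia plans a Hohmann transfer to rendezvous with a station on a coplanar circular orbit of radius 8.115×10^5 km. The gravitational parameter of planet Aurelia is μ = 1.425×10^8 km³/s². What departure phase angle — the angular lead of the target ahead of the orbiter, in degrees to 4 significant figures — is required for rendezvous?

φ = 86.95°

The Hohmann ellipse has a_t = (r₁ + r₂)/2 = 5.227×10^5 km.
Transfer time t = π√(a_t³/μ) = 99450 s.
The target's mean motion on its circular orbit is ω₂ = √(μ/r₂³) = 1.633×10^-5 rad/s.
Angle swept by the target during transfer: ω₂·t = 1.624 rad = 93.05°.
The orbiter traverses 180° on the transfer ellipse, so the target must lead by 180° − 93.05° = 86.95°.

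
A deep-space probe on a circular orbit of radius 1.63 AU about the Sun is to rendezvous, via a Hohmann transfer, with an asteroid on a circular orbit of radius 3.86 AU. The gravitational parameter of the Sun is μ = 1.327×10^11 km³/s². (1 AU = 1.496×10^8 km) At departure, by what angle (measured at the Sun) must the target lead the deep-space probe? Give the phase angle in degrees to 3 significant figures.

φ = 72.1°

In km: r₁ = 1.63 × 1.496×10^8 = 2.43848×10^8 km; r₂ = 3.86 × 1.496×10^8 = 5.77456×10^8 km.
Transfer-ellipse semi-major axis a_t = (r₁ + r₂)/2 = (2.43848×10^8 + 5.77456×10^8)/2 = 4.10652×10^8 km.
Transfer time t = π√(a_t³/μ) = 7.177×10^7 s.
Target angular speed ω₂ = √(μ/r₂³) = 2.625×10^-8 rad/s.
Angle swept by the target during transfer: ω₂·t = 1.884 rad = 107.9°.
The deep-space probe traverses 180° on the transfer ellipse, so the target must lead by 180° − 107.9° = 72.1°.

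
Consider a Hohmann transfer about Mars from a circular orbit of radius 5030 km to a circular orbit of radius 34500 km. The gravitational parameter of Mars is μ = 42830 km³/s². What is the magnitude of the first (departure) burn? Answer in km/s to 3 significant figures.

Δv₁ = 0.937 km/s

Transfer-ellipse semi-major axis a_t = (r₁ + r₂)/2 = (5030 + 34500)/2 = 19765 km.
On the circular orbit at r = 5030 km, v_c = √(μ/r) = 2.9180 km/s.
Vis-viva on the transfer ellipse at r = 5030 km gives v_t = √[μ(2/r − 1/a_t)] = 3.8552 km/s.
Δv₁ = |v_t − v_c| = |3.8552 − 2.9180| = 0.9372 km/s.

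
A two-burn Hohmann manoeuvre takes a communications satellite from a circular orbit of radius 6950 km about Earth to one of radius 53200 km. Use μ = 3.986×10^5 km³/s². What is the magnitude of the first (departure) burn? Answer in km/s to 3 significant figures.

Transfer-ellipse semi-major axis a_t = (r₁ + r₂)/2 = (6950 + 53200)/2 = 30075 km.
On the circular orbit at r = 6950 km, v_c = √(μ/r) = 7.5731 km/s.
Vis-viva on the transfer ellipse at r = 6950 km gives v_t = √[μ(2/r − 1/a_t)] = 10.072 km/s.
Δv₁ = |v_t − v_c| = |10.072 − 7.5731| = 2.499 km/s.

Δv₁ = 2.50 km/s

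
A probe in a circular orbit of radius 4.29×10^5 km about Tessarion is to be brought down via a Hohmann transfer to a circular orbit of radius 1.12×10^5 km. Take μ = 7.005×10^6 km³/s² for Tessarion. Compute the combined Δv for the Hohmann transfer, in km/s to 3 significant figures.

Δv = 3.49 km/s

Transfer-ellipse semi-major axis a_t = (r₁ + r₂)/2 = (4.290×10^5 + 1.120×10^5)/2 = 2.705×10^5 km.
Circular speed at r₁: v₁ = √(μ/r₁) = √(7.005×10^6/4.290×10^5) = 4.041 km/s.
Transfer-orbit speed at r₁ (v² = μ(2/r − 1/a)): v_a = √[μ(2/r₁ − 1/a_t)] = 2.600 km/s.
First burn Δv₁ = |v_a − v₁| = 1.441 km/s.
Circular speed at r₂: v₂ = √(μ/r₂) = 7.909 km/s.
Transfer-orbit speed at r₂: v_p = √[μ(2/r₂ − 1/a_t)] = 9.960 km/s.
Second burn Δv₂ = |v₂ − v_p| = 2.051 km/s.
Total Δv = Δv₁ + Δv₂ = 3.492 km/s.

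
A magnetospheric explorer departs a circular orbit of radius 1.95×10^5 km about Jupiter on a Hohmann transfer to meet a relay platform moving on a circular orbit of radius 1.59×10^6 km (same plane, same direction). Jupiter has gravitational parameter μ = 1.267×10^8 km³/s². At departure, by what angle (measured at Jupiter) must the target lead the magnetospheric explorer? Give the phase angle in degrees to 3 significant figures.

Semi-major axis of the transfer orbit: a_t = (1.950×10^5 + 1.590×10^6)/2 = 8.925×10^5 km.
The half-period of the transfer ellipse is t = π√(a_t³/μ) = 2.3533×10^5 s.
The target's mean motion on its circular orbit is ω₂ = √(μ/r₂³) = 5.6143×10^-6 rad/s.
Angle swept by the target during transfer: ω₂·t = 1.3212 rad = 75.70°.
The magnetospheric explorer traverses 180° on the transfer ellipse, so the target must lead by 180° − 75.70° = 104°.

φ = 104°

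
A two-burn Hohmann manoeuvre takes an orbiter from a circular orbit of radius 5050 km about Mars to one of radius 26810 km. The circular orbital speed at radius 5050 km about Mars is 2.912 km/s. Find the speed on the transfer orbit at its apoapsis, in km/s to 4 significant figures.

From the circular-orbit relation v² = μ/r at r = 5050 km: μ = v²r = (2.912)² × 5050 = 42822.7 km³/s².
Semi-major axis of the transfer orbit: a_t = (5050 + 26810)/2 = 15930 km.
The apoapsis of the transfer ellipse is at r = 26810 km.
Vis-viva: v = √[μ(2/r − 1/a_t)] = √[42822.7 × (2/26810 − 1/15930)] = 0.7116 km/s.

v = 0.7116 km/s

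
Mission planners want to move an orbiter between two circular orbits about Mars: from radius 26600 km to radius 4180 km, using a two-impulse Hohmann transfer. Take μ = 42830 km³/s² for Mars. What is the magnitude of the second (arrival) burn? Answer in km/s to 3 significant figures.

Δv₂ = 1.01 km/s

Semi-major axis of the transfer orbit: a_t = (26600 + 4180)/2 = 15390 km.
Circular speed at r = 4180 km: v_c = √(μ/r) = 3.201 km/s.
Vis-viva on the transfer ellipse at r = 4180 km gives v_t = √[μ(2/r − 1/a_t)] = 4.208 km/s.
Δv₂ = |v_t − v_c| = |4.208 − 3.201| = 1.007 km/s.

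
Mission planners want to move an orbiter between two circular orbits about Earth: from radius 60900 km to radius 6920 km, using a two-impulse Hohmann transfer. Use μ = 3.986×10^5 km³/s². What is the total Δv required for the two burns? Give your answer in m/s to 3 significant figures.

Δv = 3980 m/s

Transfer-ellipse semi-major axis a_t = (r₁ + r₂)/2 = (60900 + 6920)/2 = 33910 km.
At r₁ the circular-orbit speed is v₁ = √(μ/r₁) = 2.5584 km/s.
Transfer-orbit speed at r₁ (vis-viva): v_a = √[μ(2/r₁ − 1/a_t)] = 1.1557 km/s.
First burn Δv₁ = |v_a − v₁| = 1.403 km/s.
At r₂, v₂ = √(μ/r₂) = 7.58954 km/s.
Transfer-orbit speed at r₂: v_p = √[μ(2/r₂ − 1/a_t)] = 10.1709 km/s.
Second burn Δv₂ = |v₂ − v_p| = 2.581 km/s.
Total Δv = Δv₁ + Δv₂ = 3.984 km/s.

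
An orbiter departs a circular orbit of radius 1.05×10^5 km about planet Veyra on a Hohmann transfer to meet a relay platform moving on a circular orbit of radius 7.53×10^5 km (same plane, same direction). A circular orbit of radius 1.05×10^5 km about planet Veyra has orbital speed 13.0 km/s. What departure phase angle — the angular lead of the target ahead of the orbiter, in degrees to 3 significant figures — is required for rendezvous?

φ = 103°

From the circular-orbit relation v² = μ/r at r = 1.05×10^5 km: μ = v²r = (13.0)² × 1.05×10^5 = 1.77450×10^7 km³/s².
Transfer-ellipse semi-major axis a_t = (r₁ + r₂)/2 = (1.050×10^5 + 7.530×10^5)/2 = 4.290×10^5 km.
Transfer time t = π√(a_t³/μ) = 2.09555×10^5 s.
Target angular speed ω₂ = √(μ/r₂³) = 6.44682×10^-6 rad/s.
Angle swept by the target during transfer: ω₂·t = 1.35096 rad = 77.40°.
The orbiter traverses 180° on the transfer ellipse, so the target must lead by 180° − 77.40° = 103°.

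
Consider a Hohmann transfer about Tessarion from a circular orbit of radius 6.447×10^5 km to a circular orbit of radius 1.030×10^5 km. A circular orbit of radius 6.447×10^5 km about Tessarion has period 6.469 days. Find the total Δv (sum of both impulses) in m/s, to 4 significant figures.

Δv = 9122 m/s

From Kepler's third law T² = 4π²r³/μ at r = 6.447×10^5 km, T = 6.469 days = 6.469 × 86400 s = 5.589216×10^5 s: μ = 4π²r³/T² = 3.38634×10^7 km³/s².
Semi-major axis of the transfer orbit: a_t = (6.447×10^5 + 1.030×10^5)/2 = 3.7385×10^5 km.
At r₁ the circular-orbit speed is v₁ = √(μ/r₁) = 7.247 km/s.
Transfer-orbit speed at r₁ (vis-viva equation): v_a = √[μ(2/r₁ − 1/a_t)] = 3.804 km/s.
First burn Δv₁ = |v_a − v₁| = 3.443 km/s.
At r₂, v₂ = √(μ/r₂) = 18.132 km/s.
Transfer-orbit speed at r₂: v_p = √[μ(2/r₂ − 1/a_t)] = 23.811 km/s.
Second burn Δv₂ = |v₂ − v_p| = 5.679 km/s.
Total Δv = Δv₁ + Δv₂ = 9.122 km/s.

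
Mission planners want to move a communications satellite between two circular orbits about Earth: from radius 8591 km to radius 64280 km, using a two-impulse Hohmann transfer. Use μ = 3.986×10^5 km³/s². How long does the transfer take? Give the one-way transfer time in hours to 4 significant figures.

t = 9.613 hours

The Hohmann ellipse has a_t = (r₁ + r₂)/2 = 36435.5 km.
Half the transfer-orbit period gives t = π√(a_t³/μ) = 34607 s.
Converting: 34607 s ÷ 3600 s/hour = 9.613 hours.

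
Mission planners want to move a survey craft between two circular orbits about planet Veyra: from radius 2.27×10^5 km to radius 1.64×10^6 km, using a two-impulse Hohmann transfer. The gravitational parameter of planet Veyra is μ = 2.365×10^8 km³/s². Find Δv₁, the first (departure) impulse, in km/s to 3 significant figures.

Semi-major axis of the transfer orbit: a_t = (2.270×10^5 + 1.640×10^6)/2 = 9.335×10^5 km.
Circular speed at r = 2.270×10^5 km: v_c = √(μ/r) = 32.28 km/s.
Transfer-orbit speed at the same r (vis-viva, a = a_t): v_t = √[μ(2/r − 1/a_t)] = 42.78 km/s.
Δv₁ = |v_t − v_c| = |42.78 − 32.28| = 10.50 km/s.

Δv₁ = 10.5 km/s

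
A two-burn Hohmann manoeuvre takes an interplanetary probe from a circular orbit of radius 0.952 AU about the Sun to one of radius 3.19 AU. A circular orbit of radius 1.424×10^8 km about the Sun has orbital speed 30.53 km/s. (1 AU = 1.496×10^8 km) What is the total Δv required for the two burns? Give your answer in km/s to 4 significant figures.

From the circular-orbit relation v² = μ/r at r = 1.424×10^8 km: μ = v²r = (30.53)² × 1.424×10^8 = 1.32728×10^11 km³/s².
In km: r₁ = 0.952 × 1.496×10^8 = 1.424192×10^8 km; r₂ = 3.19 × 1.496×10^8 = 4.77224×10^8 km.
Transfer-ellipse semi-major axis a_t = (r₁ + r₂)/2 = (1.424192×10^8 + 4.77224×10^8)/2 = 3.098216×10^8 km.
Circular speed at r₁: v₁ = √(μ/r₁) = √(1.32728×10^11/1.424192×10^8) = 30.53 km/s.
Transfer-orbit speed at r₁ (vis-viva equation): v_p = √[μ(2/r₁ − 1/a_t)] = 37.89 km/s.
First burn Δv₁ = |v_p − v₁| = 7.360 km/s.
At r₂, v₂ = √(μ/r₂) = 16.68 km/s.
Transfer-orbit speed at r₂: v_a = √[μ(2/r₂ − 1/a_t)] = 11.31 km/s.
Second burn Δv₂ = |v₂ − v_a| = 5.370 km/s.
Total Δv = Δv₁ + Δv₂ = 12.73 km/s.

Δv = 12.73 km/s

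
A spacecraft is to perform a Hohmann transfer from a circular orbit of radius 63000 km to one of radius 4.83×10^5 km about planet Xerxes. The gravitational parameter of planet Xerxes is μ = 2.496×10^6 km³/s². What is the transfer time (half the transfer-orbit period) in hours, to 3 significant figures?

Transfer-ellipse semi-major axis a_t = (r₁ + r₂)/2 = (63000 + 4.830×10^5)/2 = 2.730×10^5 km.
By Kepler's third law the transfer-orbit period is T = 2π√(a_t³/μ), so t = T/2 = 2.836×10^5 s.
Converting: 2.836×10^5 s ÷ 3600 s/hour = 78.8 hours.

t = 78.8 hours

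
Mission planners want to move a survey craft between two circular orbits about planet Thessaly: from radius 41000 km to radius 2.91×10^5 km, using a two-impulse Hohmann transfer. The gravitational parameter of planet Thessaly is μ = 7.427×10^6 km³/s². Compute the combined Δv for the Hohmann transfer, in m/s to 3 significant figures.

Δv = 6900 m/s

Transfer-ellipse semi-major axis a_t = (r₁ + r₂)/2 = (41000 + 2.910×10^5)/2 = 1.660×10^5 km.
Circular speed at r₁: v₁ = √(μ/r₁) = √(7.427×10^6/41000) = 13.459 km/s.
Transfer-orbit speed at r₁ (vis-viva equation): v_p = √[μ(2/r₁ − 1/a_t)] = 17.820 km/s.
First burn Δv₁ = |v_p − v₁| = 4.361 km/s.
Circular speed at r₂: v₂ = √(μ/r₂) = 5.052 km/s.
Transfer-orbit speed at r₂: v_a = √[μ(2/r₂ − 1/a_t)] = 2.511 km/s.
Second burn Δv₂ = |v₂ − v_a| = 2.541 km/s.
Total Δv = Δv₁ + Δv₂ = 6.902 km/s.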